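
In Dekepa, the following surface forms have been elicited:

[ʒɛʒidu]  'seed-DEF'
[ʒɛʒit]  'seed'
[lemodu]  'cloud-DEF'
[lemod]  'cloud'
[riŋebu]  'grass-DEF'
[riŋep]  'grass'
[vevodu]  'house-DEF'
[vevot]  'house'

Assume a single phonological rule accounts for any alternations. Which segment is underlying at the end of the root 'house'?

In [vevodu] and [vevot] the final segment of 'house' alternates: [d] ~ [t].
If /d/ were underlying and a rule turned it into [t] in isolation, 'cloud' would also alternate; but it has [d] in both [lemodu] and [lemod].
So /t/ is underlying, and a rule of intervocalic voicing — voiceless stops become voiced between vowels — gives [d].

/t/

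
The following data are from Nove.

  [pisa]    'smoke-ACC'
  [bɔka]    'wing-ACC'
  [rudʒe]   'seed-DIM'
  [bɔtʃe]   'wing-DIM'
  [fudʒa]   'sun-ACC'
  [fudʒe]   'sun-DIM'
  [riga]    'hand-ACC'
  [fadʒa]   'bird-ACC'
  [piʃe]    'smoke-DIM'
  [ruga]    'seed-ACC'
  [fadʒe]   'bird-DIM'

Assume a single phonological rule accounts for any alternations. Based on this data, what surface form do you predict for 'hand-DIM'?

[ridʒe]

'seed' shows [dʒ] ~ [g] at the end of the stem ([rudʒe] vs [ruga]).
If /dʒ/ were underlying and a rule turned it into [g] before the ACC suffix, 'sun' would also alternate; but it has [dʒ] in both [fudʒe] and [fudʒa].
The underlying segment must be /g/; /k/, /g/ and /s/ become palato-alveolar [tʃ], [dʒ] and [ʃ] before a front vowel, yielding [dʒ] there.
The one attested form of 'hand', [riga], shows underlying /rig/. Applying the same rule before a front vowel gives [ridʒe].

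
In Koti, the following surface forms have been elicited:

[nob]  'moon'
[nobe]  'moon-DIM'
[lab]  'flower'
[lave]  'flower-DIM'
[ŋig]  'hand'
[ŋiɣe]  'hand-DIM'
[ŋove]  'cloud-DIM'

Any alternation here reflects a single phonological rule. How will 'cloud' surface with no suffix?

[ŋob]

The root 'flower' surfaces as [lab] and [lave], with a stem-final [b] ~ [v] alternation.
Compare 'moon', with invariant [b] in [nob] and [nobe]: an analysis with underlying /b/ and a rule producing [v] before the DIM suffix would wrongly predict alternation here too.
The alternation reflects word-final hardening: voiced fricatives become stops word-finally. /v/ is underlying.
From [ŋove] the stem 'cloud' is /ŋov/; word-finally this yields [ŋob].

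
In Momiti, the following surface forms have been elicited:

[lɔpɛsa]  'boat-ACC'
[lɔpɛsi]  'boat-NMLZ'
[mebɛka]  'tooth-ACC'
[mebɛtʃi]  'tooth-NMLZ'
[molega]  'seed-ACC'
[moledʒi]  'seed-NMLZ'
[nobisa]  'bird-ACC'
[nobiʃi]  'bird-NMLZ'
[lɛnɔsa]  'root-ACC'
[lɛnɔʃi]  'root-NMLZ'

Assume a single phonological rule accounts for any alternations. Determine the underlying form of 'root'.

/lɛnɔʃ/

The stem for 'root' ends in [s] in [lɛnɔsa] but [ʃ] in [lɛnɔʃi].
If /s/ were underlying and a rule turned it into [ʃ] before the NMLZ suffix, 'boat' would also alternate; but it has [s] in both [lɔpɛsa] and [lɔpɛsi].
So /ʃ/ is underlying, and a rule of depalatalization — palato-alveolar /tʃ/, /dʒ/ and /ʃ/ become [k], [g] and [s] when no front vowel follows — gives [s].
So 'root' = /lɛnɔʃ/.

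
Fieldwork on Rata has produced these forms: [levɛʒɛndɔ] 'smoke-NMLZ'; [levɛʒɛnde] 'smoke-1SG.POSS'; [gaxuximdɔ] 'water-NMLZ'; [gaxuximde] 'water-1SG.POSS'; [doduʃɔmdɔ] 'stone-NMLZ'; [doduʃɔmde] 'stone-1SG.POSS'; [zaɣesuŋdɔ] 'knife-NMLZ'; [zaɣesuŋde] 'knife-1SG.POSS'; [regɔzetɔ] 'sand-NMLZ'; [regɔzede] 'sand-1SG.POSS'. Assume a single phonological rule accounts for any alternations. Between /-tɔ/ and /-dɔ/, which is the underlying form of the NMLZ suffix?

The NMLZ suffix surfaces as [-dɔ] and [-tɔ], depending on the final segment of the stem.
The 1SG.POSS suffix, which begins with [d], is invariant after every stem; so [d] is not altered by any rule here.
The NMLZ suffix is therefore /-tɔ/ underlyingly, with post-nasal voicing: voiceless stops become voiced after a nasal.

/-tɔ/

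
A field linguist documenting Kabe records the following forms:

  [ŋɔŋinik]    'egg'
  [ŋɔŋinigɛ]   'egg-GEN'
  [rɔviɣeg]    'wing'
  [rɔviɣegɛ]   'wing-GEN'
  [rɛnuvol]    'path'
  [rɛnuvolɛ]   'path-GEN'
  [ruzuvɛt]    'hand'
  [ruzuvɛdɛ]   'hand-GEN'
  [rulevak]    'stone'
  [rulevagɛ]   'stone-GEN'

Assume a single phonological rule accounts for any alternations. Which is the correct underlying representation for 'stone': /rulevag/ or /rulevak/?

/rulevak/

In [rulevak] and [rulevagɛ] the final segment of 'stone' alternates: [k] ~ [g].
The stem 'wing' ([rɔviɣeg], [rɔviɣegɛ]) shows [g] unchanged in both environments, so [g] cannot be basic with [k] derived in isolation.
The alternation reflects intervocalic voicing: voiceless stops become voiced between vowels. /k/ is underlying.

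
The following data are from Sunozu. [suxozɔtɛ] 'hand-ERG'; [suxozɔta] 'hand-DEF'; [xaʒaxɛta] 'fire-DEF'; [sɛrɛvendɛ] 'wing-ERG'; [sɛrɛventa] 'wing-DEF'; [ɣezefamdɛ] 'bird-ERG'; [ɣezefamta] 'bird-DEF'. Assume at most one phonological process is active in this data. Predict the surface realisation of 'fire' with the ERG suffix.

[xaʒaxɛtɛ]

The ERG morpheme has two allomorphs, [-dɛ] and [-tɛ].
By contrast the DEF suffix keeps its initial [t] throughout — that segment must be underlying.
The ERG suffix is therefore /-dɛ/ underlyingly, with post-vocalic devoicing: voiced stops become voiceless after a vowel.
After 'fire', which ends in a vowel, the suffix surfaces as [-tɛ], giving [xaʒaxɛtɛ].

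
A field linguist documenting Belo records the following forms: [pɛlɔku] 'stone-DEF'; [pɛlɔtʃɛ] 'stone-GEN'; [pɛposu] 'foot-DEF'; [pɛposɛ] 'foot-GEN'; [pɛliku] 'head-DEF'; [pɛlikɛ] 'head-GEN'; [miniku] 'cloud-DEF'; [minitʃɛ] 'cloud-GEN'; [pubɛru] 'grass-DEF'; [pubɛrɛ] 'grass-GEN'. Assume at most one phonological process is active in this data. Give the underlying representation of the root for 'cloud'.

The root 'cloud' surfaces as [miniku] and [minitʃɛ], with a stem-final [k] ~ [tʃ] alternation.
But 'head' keeps [k] in both environments ([pɛliku], [pɛlikɛ]), so there is no rule changing /k/ to [tʃ] before the GEN suffix.
The alternation reflects depalatalization: palato-alveolar /tʃ/ becomes [k] when no front vowel follows. /tʃ/ is underlying.

/minitʃ/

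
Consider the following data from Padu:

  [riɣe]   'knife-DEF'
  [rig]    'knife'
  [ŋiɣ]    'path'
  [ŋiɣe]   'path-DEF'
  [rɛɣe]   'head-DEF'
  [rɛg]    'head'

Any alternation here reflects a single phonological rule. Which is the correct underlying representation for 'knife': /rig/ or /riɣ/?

'knife' shows [ɣ] ~ [g] at the end of the stem ([riɣe] vs [rig]).
The stem 'path' ([ŋiɣe], [ŋiɣ]) shows [ɣ] unchanged in both environments, so [ɣ] cannot be basic with [g] derived in isolation.
So /g/ is underlying, and a rule of intervocalic spirantization — voiced stops become fricatives between vowels — gives [ɣ].

/rig/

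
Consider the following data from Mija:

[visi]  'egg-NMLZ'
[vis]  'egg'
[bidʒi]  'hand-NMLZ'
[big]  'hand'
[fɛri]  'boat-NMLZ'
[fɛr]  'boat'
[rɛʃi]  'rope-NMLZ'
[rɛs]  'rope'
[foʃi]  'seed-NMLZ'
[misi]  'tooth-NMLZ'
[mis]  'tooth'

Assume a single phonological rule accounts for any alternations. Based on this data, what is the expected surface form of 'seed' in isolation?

The root 'rope' surfaces as [rɛʃi] and [rɛs], with a stem-final [ʃ] ~ [s] alternation.
If /s/ were underlying and a rule turned it into [ʃ] before the NMLZ suffix, 'tooth' would also alternate; but it has [s] in both [misi] and [mis].
The underlying segment must be /ʃ/; palato-alveolar /dʒ/ and /ʃ/ become [g] and [s] when no front vowel follows, yielding [s] there.
From [foʃi] the stem 'seed' is /foʃ/; when no front vowel follows this yields [fos].

[fos]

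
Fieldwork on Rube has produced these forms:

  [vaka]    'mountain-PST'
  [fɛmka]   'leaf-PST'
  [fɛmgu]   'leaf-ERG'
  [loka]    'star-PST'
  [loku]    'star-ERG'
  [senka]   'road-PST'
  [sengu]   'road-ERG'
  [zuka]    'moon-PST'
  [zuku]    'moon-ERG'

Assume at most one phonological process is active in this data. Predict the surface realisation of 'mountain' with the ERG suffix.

[vaku]

The ERG morpheme has two allomorphs, [-gu] and [-ku].
By contrast the PST suffix keeps its initial [k] throughout — that segment must be underlying.
The ERG suffix is therefore /-gu/ underlyingly, with post-vocalic devoicing: voiced stops become voiceless after a vowel.
After 'mountain', which ends in a vowel, the suffix surfaces as [-ku], giving [vaku].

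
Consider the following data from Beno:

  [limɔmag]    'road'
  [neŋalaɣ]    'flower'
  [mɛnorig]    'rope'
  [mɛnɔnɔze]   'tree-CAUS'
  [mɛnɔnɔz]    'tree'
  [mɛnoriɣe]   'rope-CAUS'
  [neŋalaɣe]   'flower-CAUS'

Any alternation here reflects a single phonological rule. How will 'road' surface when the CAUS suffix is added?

The root 'rope' surfaces as [mɛnoriɣe] and [mɛnorig], with a stem-final [ɣ] ~ [g] alternation.
If /ɣ/ were underlying and a rule turned it into [g] in isolation, 'flower' would also alternate; but it has [ɣ] in both [neŋalaɣe] and [neŋalaɣ].
The alternation reflects intervocalic spirantization: voiced stops become fricatives between vowels. /g/ is underlying.
From [limɔmag] the stem 'road' is /limɔmag/; between vowels this yields [limɔmaɣe].

[limɔmaɣe]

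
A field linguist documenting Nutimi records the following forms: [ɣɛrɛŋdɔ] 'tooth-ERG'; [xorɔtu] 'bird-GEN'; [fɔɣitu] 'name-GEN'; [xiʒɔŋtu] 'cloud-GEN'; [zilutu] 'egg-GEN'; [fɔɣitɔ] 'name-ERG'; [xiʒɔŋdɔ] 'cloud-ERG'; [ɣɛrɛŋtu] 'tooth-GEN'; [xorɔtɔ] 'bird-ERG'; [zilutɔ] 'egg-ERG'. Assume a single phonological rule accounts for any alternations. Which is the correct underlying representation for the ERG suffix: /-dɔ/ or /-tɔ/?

The ERG suffix surfaces as [-dɔ] and [-tɔ], depending on the final segment of the stem.
The GEN suffix, which begins with [t], is invariant after every stem; so [t] is not altered by any rule here.
The ERG suffix is therefore /-dɔ/ underlyingly, with post-vocalic devoicing: voiced stops become voiceless after a vowel.

/-dɔ/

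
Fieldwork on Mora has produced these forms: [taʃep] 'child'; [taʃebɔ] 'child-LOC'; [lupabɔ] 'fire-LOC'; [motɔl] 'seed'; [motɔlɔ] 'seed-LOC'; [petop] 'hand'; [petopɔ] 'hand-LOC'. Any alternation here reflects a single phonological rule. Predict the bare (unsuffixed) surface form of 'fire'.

[lupap]

The stem for 'child' ends in [p] in [taʃep] but [b] in [taʃebɔ].
If /p/ were underlying and a rule turned it into [b] before the LOC suffix, 'hand' would also alternate; but it has [p] in both [petop] and [petopɔ].
The underlying segment must be /b/; voiced obstruents become voiceless word-finally, yielding [p] there.
From [lupabɔ] the stem 'fire' is /lupab/; word-finally this yields [lupap].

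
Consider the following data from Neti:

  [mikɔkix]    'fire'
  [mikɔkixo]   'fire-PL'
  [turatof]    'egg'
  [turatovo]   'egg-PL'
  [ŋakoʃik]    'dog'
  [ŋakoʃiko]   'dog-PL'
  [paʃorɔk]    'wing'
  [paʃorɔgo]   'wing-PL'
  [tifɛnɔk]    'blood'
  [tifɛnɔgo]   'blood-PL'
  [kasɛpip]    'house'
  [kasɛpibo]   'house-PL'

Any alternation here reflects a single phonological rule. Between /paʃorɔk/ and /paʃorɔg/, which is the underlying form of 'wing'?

/paʃorɔg/

In [paʃorɔk] and [paʃorɔgo] the final segment of 'wing' alternates: [k] ~ [g].
If /k/ were underlying and a rule turned it into [g] before the PL suffix, 'dog' would also alternate; but it has [k] in both [ŋakoʃik] and [ŋakoʃiko].
The alternation reflects word-final obstruent devoicing: voiced obstruents become voiceless word-finally. /g/ is underlying.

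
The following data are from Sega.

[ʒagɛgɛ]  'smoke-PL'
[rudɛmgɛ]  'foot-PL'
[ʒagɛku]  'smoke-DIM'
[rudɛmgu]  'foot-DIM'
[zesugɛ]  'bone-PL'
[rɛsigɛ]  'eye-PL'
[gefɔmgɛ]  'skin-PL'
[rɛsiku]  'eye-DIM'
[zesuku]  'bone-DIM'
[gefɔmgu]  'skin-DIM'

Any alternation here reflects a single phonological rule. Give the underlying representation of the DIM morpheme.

/-ku/

The DIM suffix surfaces as [-gu] and [-ku], depending on the final segment of the stem.
By contrast the PL suffix keeps its initial [g] throughout — that segment must be underlying.
The DIM suffix is therefore /-ku/ underlyingly, with post-nasal voicing: voiceless stops become voiced after a nasal.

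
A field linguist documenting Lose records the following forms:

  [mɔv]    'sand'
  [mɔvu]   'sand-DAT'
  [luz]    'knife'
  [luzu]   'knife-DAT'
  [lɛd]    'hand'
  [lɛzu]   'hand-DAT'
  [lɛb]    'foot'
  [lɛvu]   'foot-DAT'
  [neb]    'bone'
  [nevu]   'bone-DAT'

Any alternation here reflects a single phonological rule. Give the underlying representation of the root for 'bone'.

The stem for 'bone' ends in [b] in [neb] but [v] in [nevu].
The stem 'sand' ([mɔv], [mɔvu]) shows [v] unchanged in both environments, so [v] cannot be basic with [b] derived in isolation.
The alternation reflects intervocalic spirantization: voiced stops become fricatives between vowels. /b/ is underlying.
Hence 'bone' is /neb/ underlyingly.

/neb/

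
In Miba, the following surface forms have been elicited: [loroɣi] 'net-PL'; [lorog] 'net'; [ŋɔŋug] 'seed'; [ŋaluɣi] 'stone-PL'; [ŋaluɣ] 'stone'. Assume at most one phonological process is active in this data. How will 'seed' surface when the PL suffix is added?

[ŋɔŋuɣi]

The stem for 'net' ends in [ɣ] in [loroɣi] but [g] in [lorog].
If /ɣ/ were underlying and a rule turned it into [g] in isolation, 'stone' would also alternate; but it has [ɣ] in both [ŋaluɣi] and [ŋaluɣ].
Therefore /g/ is basic and [ɣ] is derived by intervocalic spirantization (voiced stops become fricatives between vowels).
From [ŋɔŋug] the stem 'seed' is /ŋɔŋug/; between vowels this yields [ŋɔŋuɣi].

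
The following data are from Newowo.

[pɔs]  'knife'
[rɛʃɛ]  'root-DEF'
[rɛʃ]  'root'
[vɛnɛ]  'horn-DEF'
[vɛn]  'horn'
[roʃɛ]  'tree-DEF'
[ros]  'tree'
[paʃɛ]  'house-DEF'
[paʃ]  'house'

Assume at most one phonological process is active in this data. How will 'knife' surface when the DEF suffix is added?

[pɔʃɛ]

In [roʃɛ] and [ros] the final segment of 'tree' alternates: [ʃ] ~ [s].
Compare 'house', with invariant [ʃ] in [paʃɛ] and [paʃ]: an analysis with underlying /ʃ/ and a rule producing [s] in isolation would wrongly predict alternation here too.
The alternation reflects palatalization before a front vowel: /s/ becomes palato-alveolar [ʃ] before a front vowel. /s/ is underlying.
From [pɔs] the stem 'knife' is /pɔs/; before a front vowel this yields [pɔʃɛ].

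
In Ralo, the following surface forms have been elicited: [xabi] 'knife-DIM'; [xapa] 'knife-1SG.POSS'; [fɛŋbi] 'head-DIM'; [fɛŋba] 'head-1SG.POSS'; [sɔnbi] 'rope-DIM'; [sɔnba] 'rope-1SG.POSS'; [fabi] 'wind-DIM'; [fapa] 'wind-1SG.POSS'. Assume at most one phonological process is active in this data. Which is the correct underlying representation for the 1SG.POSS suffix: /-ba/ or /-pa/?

The 1SG.POSS suffix surfaces as [-ba] and [-pa], depending on the final segment of the stem.
By contrast the DIM suffix keeps its initial [b] throughout — that segment must be underlying.
The 1SG.POSS suffix is therefore /-pa/ underlyingly, with post-nasal voicing: voiceless stops become voiced after a nasal.

/-pa/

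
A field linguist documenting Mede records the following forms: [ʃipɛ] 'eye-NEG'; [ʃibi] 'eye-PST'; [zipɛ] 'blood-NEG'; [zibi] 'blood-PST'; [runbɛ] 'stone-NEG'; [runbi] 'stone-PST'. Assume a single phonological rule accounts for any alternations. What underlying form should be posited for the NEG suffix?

The NEG suffix surfaces as [-bɛ] and [-pɛ], depending on the final segment of the stem.
The PST suffix, which begins with [b], is invariant after every stem; so [b] is not altered by any rule here.
The NEG suffix is therefore /-pɛ/ underlyingly, with post-nasal voicing: voiceless stops become voiced after a nasal.

/-pɛ/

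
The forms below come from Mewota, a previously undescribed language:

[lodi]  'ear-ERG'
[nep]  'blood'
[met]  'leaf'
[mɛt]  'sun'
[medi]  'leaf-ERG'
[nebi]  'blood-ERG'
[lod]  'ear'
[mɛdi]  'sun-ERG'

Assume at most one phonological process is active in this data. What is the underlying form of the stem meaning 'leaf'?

/met/

The stem for 'leaf' ends in [d] in [medi] but [t] in [met].
If /d/ were underlying and a rule turned it into [t] in isolation, 'ear' would also alternate; but it has [d] in both [lodi] and [lod].
The underlying segment must be /t/; voiceless stops become voiced between vowels, yielding [d] there.
So 'leaf' = /met/.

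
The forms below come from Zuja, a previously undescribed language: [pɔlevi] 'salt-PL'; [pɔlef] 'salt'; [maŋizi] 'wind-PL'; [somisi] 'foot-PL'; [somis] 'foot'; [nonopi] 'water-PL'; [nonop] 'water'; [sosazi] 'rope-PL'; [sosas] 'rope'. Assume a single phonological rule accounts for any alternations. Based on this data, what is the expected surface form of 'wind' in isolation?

The root 'rope' surfaces as [sosazi] and [sosas], with a stem-final [z] ~ [s] alternation.
But 'foot' keeps [s] in both environments ([somisi], [somis]), so there is no rule changing /s/ to [z] before the PL suffix.
The alternation reflects word-final obstruent devoicing: voiced obstruents become voiceless word-finally. /z/ is underlying.
From [maŋizi] the stem 'wind' is /maŋiz/; word-finally this yields [maŋis].

[maŋis]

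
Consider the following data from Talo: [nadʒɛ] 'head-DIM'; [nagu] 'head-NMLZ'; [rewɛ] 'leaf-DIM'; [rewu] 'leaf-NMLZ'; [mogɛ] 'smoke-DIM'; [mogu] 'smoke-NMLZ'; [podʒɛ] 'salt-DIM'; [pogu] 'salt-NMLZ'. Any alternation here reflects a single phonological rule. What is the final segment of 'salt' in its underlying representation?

/dʒ/

The root 'salt' surfaces as [podʒɛ] and [pogu], with a stem-final [dʒ] ~ [g] alternation.
If /g/ were underlying and a rule turned it into [dʒ] before the DIM suffix, 'smoke' would also alternate; but it has [g] in both [mogɛ] and [mogu].
The underlying segment must be /dʒ/; palato-alveolar /dʒ/ becomes [g] when no front vowel follows, yielding [g] there.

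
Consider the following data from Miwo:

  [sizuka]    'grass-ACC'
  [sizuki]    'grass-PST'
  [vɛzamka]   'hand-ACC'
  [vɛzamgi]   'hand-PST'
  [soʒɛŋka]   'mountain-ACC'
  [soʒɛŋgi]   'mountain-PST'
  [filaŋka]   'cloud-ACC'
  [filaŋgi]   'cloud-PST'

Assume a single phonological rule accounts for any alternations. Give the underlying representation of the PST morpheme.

/-gi/

The PST morpheme has two allomorphs, [-gi] and [-ki].
The ACC suffix, which begins with [k], is invariant after every stem; so [k] is not altered by any rule here.
The PST suffix is therefore /-gi/ underlyingly, with post-vocalic devoicing: voiced stops become voiceless after a vowel.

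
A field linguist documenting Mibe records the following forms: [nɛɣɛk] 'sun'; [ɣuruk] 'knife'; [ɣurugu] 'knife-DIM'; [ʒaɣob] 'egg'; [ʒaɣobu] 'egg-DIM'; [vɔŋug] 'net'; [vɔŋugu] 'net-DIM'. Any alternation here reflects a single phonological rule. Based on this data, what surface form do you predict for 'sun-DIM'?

[nɛɣɛgu]

The root 'knife' surfaces as [ɣuruk] and [ɣurugu], with a stem-final [k] ~ [g] alternation.
If /g/ were underlying and a rule turned it into [k] in isolation, 'net' would also alternate; but it has [g] in both [vɔŋug] and [vɔŋugu].
The alternation reflects intervocalic voicing: voiceless stops become voiced between vowels. /k/ is underlying.
From [nɛɣɛk] the stem 'sun' is /nɛɣɛk/; between vowels this yields [nɛɣɛgu].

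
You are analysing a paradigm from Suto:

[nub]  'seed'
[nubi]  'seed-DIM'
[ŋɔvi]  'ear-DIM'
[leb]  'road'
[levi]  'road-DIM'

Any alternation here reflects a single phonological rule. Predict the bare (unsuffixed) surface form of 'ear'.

'road' shows [b] ~ [v] at the end of the stem ([leb] vs [levi]).
The stem 'seed' ([nub], [nubi]) shows [b] unchanged in both environments, so [b] cannot be basic with [v] derived before the DIM suffix.
Therefore /v/ is basic and [b] is derived by word-final hardening (voiced fricatives become stops word-finally).
The one attested form of 'ear', [ŋɔvi], shows underlying /ŋɔv/. Applying the same rule word-finally gives [ŋɔb].

[ŋɔb]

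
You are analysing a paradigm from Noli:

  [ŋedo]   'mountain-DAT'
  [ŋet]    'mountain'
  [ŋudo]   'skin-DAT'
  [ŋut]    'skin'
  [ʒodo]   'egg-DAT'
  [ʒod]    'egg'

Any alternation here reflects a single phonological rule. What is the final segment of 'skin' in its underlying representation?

/t/

In [ŋudo] and [ŋut] the final segment of 'skin' alternates: [d] ~ [t].
Compare 'egg', with invariant [d] in [ʒodo] and [ʒod]: an analysis with underlying /d/ and a rule producing [t] in isolation would wrongly predict alternation here too.
So /t/ is underlying, and a rule of intervocalic voicing — voiceless stops become voiced between vowels — gives [d].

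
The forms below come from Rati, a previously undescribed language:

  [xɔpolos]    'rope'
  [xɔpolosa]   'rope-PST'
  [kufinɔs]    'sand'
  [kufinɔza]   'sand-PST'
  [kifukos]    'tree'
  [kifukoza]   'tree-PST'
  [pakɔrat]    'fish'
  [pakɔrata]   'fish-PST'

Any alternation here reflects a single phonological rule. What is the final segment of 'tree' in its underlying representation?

/z/

The stem for 'tree' ends in [s] in [kifukos] but [z] in [kifukoza].
If /s/ were underlying and a rule turned it into [z] before the PST suffix, 'rope' would also alternate; but it has [s] in both [xɔpolos] and [xɔpolosa].
Therefore /z/ is basic and [s] is derived by word-final obstruent devoicing (voiced obstruents become voiceless word-finally).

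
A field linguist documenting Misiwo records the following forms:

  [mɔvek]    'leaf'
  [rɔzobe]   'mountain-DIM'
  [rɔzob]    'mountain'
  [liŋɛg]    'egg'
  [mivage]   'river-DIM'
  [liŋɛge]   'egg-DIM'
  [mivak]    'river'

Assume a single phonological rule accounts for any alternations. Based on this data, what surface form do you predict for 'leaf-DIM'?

[mɔvege]

In [mivak] and [mivage] the final segment of 'river' alternates: [k] ~ [g].
The stem 'egg' ([liŋɛg], [liŋɛge]) shows [g] unchanged in both environments, so [g] cannot be basic with [k] derived in isolation.
The underlying segment must be /k/; voiceless stops become voiced between vowels, yielding [g] there.
From [mɔvek] the stem 'leaf' is /mɔvek/; between vowels this yields [mɔvege].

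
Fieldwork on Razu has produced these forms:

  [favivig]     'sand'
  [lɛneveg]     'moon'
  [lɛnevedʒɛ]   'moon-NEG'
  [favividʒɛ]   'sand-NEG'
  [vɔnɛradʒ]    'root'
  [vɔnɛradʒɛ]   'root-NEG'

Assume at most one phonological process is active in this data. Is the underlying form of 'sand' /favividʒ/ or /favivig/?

/favivig/

'sand' shows [dʒ] ~ [g] at the end of the stem ([favividʒɛ] vs [favivig]).
But 'root' keeps [dʒ] in both environments ([vɔnɛradʒɛ], [vɔnɛradʒ]), so there is no rule changing /dʒ/ to [g] in isolation.
So /g/ is underlying, and a rule of palatalization before a front vowel — /g/ becomes palato-alveolar [dʒ] before a front vowel — gives [dʒ].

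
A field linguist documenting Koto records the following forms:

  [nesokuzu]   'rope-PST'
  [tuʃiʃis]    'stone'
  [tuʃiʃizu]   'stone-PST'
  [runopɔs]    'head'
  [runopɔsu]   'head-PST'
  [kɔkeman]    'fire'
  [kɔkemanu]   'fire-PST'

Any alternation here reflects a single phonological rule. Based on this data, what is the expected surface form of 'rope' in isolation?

[nesokus]

In [tuʃiʃis] and [tuʃiʃizu] the final segment of 'stone' alternates: [s] ~ [z].
But 'head' keeps [s] in both environments ([runopɔs], [runopɔsu]), so there is no rule changing /s/ to [z] before the PST suffix.
The underlying segment must be /z/; voiced obstruents become voiceless word-finally, yielding [s] there.
The one attested form of 'rope', [nesokuzu], shows underlying /nesokuz/. Applying the same rule word-finally gives [nesokus].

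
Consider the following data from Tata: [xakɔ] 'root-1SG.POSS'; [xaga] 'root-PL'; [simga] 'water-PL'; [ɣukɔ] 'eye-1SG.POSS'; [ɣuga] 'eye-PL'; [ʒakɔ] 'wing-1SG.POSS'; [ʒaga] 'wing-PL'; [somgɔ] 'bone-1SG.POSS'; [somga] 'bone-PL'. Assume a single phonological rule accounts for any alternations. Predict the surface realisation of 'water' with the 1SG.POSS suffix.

The 1SG.POSS morpheme has two allomorphs, [-gɔ] and [-kɔ].
The PL suffix, which begins with [g], is invariant after every stem; so [g] is not altered by any rule here.
The 1SG.POSS suffix is therefore /-kɔ/ underlyingly, with post-nasal voicing: voiceless stops become voiced after a nasal.
After 'water', which ends in a nasal, the suffix surfaces as [-gɔ], giving [simgɔ].

[simgɔ]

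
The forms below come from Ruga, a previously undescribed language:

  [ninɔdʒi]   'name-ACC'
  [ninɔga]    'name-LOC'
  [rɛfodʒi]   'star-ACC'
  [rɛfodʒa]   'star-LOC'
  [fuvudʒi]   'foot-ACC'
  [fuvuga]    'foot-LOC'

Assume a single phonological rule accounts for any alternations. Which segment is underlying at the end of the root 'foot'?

/g/

The stem for 'foot' ends in [dʒ] in [fuvudʒi] but [g] in [fuvuga].
If /dʒ/ were underlying and a rule turned it into [g] before the LOC suffix, 'star' would also alternate; but it has [dʒ] in both [rɛfodʒi] and [rɛfodʒa].
So /g/ is underlying, and a rule of palatalization before a front vowel — /g/ becomes palato-alveolar [dʒ] before a front vowel — gives [dʒ].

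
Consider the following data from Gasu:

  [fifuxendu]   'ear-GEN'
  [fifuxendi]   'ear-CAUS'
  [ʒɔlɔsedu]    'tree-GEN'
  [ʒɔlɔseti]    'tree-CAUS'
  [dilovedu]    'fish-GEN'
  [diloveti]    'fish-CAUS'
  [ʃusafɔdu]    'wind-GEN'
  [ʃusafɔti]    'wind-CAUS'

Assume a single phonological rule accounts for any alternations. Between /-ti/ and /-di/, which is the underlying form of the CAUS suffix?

The CAUS suffix surfaces as [-di] and [-ti], depending on the final segment of the stem.
The GEN suffix, which begins with [d], is invariant after every stem; so [d] is not altered by any rule here.
So the underlying form is /-ti/, and voiceless stops become voiced after a nasal.

/-ti/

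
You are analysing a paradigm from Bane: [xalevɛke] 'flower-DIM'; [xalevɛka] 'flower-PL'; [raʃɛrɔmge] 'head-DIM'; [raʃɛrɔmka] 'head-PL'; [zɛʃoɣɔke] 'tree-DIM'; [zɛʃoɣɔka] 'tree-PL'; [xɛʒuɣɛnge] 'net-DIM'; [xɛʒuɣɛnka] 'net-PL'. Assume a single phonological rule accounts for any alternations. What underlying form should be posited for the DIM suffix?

/-ge/

The DIM morpheme has two allomorphs, [-ge] and [-ke].
By contrast the PL suffix keeps its initial [k] throughout — that segment must be underlying.
So the underlying form is /-ge/, and voiced stops become voiceless after a vowel.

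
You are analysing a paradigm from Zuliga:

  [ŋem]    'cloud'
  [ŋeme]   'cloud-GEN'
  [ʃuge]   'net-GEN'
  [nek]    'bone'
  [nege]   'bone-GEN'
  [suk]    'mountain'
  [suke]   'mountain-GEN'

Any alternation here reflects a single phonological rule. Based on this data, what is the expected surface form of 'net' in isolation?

The stem for 'bone' ends in [k] in [nek] but [g] in [nege].
Compare 'mountain', with invariant [k] in [suk] and [suke]: an analysis with underlying /k/ and a rule producing [g] before the GEN suffix would wrongly predict alternation here too.
Therefore /g/ is basic and [k] is derived by word-final obstruent devoicing (voiced obstruents become voiceless word-finally).
The one attested form of 'net', [ʃuge], shows underlying /ʃug/. Applying the same rule word-finally gives [ʃuk].

[ʃuk]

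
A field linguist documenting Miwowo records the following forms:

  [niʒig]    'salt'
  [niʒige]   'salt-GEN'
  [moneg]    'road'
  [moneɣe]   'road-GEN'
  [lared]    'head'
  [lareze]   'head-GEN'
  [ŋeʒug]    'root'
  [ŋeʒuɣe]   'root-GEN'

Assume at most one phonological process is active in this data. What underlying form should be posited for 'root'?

/ŋeʒuɣ/

'root' shows [g] ~ [ɣ] at the end of the stem ([ŋeʒug] vs [ŋeʒuɣe]).
But 'salt' keeps [g] in both environments ([niʒig], [niʒige]), so there is no rule changing /g/ to [ɣ] before the GEN suffix.
The alternation reflects word-final hardening: voiced fricatives become stops word-finally. /ɣ/ is underlying.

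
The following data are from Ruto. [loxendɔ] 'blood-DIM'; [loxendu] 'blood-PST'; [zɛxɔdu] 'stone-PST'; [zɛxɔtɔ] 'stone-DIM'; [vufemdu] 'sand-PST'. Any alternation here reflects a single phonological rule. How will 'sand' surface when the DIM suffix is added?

The DIM morpheme has two allomorphs, [-dɔ] and [-tɔ].
By contrast the PST suffix keeps its initial [d] throughout — that segment must be underlying.
So the underlying form is /-tɔ/, and voiceless stops become voiced after a nasal.
After 'sand', which ends in a nasal, the suffix surfaces as [-dɔ], giving [vufemdɔ].

[vufemdɔ]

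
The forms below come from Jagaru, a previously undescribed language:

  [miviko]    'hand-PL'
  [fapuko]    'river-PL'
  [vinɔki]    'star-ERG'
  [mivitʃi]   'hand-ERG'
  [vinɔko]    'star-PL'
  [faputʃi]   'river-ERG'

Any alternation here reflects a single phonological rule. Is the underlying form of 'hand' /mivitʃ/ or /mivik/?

In [miviko] and [mivitʃi] the final segment of 'hand' alternates: [k] ~ [tʃ].
The stem 'star' ([vinɔko], [vinɔki]) shows [k] unchanged in both environments, so [k] cannot be basic with [tʃ] derived before the ERG suffix.
The underlying segment must be /tʃ/; palato-alveolar /tʃ/ becomes [k] when no front vowel follows, yielding [k] there.

/mivitʃ/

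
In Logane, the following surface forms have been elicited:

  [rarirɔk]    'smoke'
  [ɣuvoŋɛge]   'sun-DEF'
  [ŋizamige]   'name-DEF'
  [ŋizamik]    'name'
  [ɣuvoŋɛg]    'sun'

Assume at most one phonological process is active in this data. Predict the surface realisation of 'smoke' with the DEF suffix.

In [ŋizamige] and [ŋizamik] the final segment of 'name' alternates: [g] ~ [k].
Compare 'sun', with invariant [g] in [ɣuvoŋɛge] and [ɣuvoŋɛg]: an analysis with underlying /g/ and a rule producing [k] in isolation would wrongly predict alternation here too.
So /k/ is underlying, and a rule of intervocalic voicing — voiceless stops become voiced between vowels — gives [g].
From [rarirɔk] the stem 'smoke' is /rarirɔk/; between vowels this yields [rarirɔge].

[rarirɔge]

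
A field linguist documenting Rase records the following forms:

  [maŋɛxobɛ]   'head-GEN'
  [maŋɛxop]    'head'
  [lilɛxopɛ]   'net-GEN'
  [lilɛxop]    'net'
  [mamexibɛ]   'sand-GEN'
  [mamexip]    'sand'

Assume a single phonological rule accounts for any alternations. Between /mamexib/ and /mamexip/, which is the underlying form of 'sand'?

/mamexib/

In [mamexibɛ] and [mamexip] the final segment of 'sand' alternates: [b] ~ [p].
If /p/ were underlying and a rule turned it into [b] before the GEN suffix, 'net' would also alternate; but it has [p] in both [lilɛxopɛ] and [lilɛxop].
The underlying segment must be /b/; voiced obstruents become voiceless word-finally, yielding [p] there.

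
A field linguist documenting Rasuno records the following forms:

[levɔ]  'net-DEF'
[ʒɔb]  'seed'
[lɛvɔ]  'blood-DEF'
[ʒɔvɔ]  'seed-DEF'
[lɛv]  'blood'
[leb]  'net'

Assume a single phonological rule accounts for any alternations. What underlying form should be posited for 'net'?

/leb/

The stem for 'net' ends in [v] in [levɔ] but [b] in [leb].
Compare 'blood', with invariant [v] in [lɛvɔ] and [lɛv]: an analysis with underlying /v/ and a rule producing [b] in isolation would wrongly predict alternation here too.
Therefore /b/ is basic and [v] is derived by intervocalic spirantization (voiced stops become fricatives between vowels).
So 'net' = /leb/.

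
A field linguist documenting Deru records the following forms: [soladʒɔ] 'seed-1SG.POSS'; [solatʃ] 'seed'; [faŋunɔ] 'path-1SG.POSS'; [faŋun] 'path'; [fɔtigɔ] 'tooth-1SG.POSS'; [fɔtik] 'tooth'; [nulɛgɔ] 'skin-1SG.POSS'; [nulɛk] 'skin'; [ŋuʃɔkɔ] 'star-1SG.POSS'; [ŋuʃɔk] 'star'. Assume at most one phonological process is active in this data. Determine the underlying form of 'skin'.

/nulɛg/

'skin' shows [g] ~ [k] at the end of the stem ([nulɛgɔ] vs [nulɛk]).
The stem 'star' ([ŋuʃɔkɔ], [ŋuʃɔk]) shows [k] unchanged in both environments, so [k] cannot be basic with [g] derived before the 1SG.POSS suffix.
The underlying segment must be /g/; voiced obstruents become voiceless word-finally, yielding [k] there.
Hence 'skin' is /nulɛg/ underlyingly.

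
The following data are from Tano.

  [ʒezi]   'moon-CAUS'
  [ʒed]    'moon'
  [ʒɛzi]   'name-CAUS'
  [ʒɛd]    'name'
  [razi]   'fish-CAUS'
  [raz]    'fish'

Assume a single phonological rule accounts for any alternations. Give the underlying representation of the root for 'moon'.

/ʒed/

'moon' shows [z] ~ [d] at the end of the stem ([ʒezi] vs [ʒed]).
But 'fish' keeps [z] in both environments ([razi], [raz]), so there is no rule changing /z/ to [d] in isolation.
The alternation reflects intervocalic spirantization: voiced stops become fricatives between vowels. /d/ is underlying.
So 'moon' = /ʒed/.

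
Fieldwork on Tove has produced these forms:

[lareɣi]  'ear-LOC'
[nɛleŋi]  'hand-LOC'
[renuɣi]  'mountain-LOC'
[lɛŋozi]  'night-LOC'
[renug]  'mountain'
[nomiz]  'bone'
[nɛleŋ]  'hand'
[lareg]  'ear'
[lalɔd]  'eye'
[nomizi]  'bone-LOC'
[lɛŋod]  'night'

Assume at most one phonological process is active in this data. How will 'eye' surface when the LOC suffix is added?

[lalɔzi]

'night' shows [z] ~ [d] at the end of the stem ([lɛŋozi] vs [lɛŋod]).
The stem 'bone' ([nomizi], [nomiz]) shows [z] unchanged in both environments, so [z] cannot be basic with [d] derived in isolation.
Therefore /d/ is basic and [z] is derived by intervocalic spirantization (voiced stops become fricatives between vowels).
From [lalɔd] the stem 'eye' is /lalɔd/; between vowels this yields [lalɔzi].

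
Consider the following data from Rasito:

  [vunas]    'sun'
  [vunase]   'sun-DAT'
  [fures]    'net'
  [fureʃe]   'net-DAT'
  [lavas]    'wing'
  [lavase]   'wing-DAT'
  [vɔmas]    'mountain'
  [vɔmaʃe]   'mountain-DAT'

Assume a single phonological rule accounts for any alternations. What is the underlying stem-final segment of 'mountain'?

In [vɔmas] and [vɔmaʃe] the final segment of 'mountain' alternates: [s] ~ [ʃ].
Compare 'wing', with invariant [s] in [lavas] and [lavase]: an analysis with underlying /s/ and a rule producing [ʃ] before the DAT suffix would wrongly predict alternation here too.
The alternation reflects depalatalization: palato-alveolar /ʃ/ becomes [s] when no front vowel follows. /ʃ/ is underlying.

/ʃ/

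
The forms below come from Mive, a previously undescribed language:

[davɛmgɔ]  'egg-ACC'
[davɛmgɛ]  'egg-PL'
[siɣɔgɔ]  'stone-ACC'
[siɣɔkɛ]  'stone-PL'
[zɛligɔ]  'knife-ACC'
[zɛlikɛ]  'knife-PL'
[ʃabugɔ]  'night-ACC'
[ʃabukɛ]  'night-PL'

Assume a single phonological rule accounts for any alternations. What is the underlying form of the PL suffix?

The PL morpheme has two allomorphs, [-gɛ] and [-kɛ].
The ACC suffix, which begins with [g], is invariant after every stem; so [g] is not altered by any rule here.
So the underlying form is /-kɛ/, and voiceless stops become voiced after a nasal.

/-kɛ/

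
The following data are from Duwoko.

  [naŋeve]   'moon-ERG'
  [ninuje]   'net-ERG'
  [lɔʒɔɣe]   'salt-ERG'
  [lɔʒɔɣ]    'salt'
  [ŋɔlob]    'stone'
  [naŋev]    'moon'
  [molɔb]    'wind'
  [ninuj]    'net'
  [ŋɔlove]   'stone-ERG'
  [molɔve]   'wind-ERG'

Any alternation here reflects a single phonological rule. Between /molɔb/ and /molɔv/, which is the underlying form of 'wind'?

/molɔb/

The stem for 'wind' ends in [v] in [molɔve] but [b] in [molɔb].
If /v/ were underlying and a rule turned it into [b] in isolation, 'moon' would also alternate; but it has [v] in both [naŋeve] and [naŋev].
The underlying segment must be /b/; voiced stops become fricatives between vowels, yielding [v] there.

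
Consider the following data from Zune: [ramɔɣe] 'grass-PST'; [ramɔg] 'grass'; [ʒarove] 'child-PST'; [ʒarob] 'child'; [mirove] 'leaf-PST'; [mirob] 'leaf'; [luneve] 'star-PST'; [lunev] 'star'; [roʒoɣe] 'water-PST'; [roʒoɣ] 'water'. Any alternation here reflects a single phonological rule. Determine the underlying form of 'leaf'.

/mirob/

The root 'leaf' surfaces as [mirove] and [mirob], with a stem-final [v] ~ [b] alternation.
But 'star' keeps [v] in both environments ([luneve], [lunev]), so there is no rule changing /v/ to [b] in isolation.
The underlying segment must be /b/; voiced stops become fricatives between vowels, yielding [v] there.
The underlying form of 'leaf' is therefore /mirob/.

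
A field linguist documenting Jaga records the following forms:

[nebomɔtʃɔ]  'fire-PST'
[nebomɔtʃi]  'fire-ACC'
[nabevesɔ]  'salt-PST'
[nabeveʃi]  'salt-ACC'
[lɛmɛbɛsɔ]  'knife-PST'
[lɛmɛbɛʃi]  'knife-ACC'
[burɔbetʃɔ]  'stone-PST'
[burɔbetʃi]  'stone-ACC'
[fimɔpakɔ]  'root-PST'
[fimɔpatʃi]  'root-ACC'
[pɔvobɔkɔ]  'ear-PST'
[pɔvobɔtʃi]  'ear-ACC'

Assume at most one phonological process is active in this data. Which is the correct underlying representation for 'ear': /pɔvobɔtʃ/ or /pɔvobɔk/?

/pɔvobɔk/

'ear' shows [k] ~ [tʃ] at the end of the stem ([pɔvobɔkɔ] vs [pɔvobɔtʃi]).
If /tʃ/ were underlying and a rule turned it into [k] before the PST suffix, 'stone' would also alternate; but it has [tʃ] in both [burɔbetʃɔ] and [burɔbetʃi].
The alternation reflects palatalization before a front vowel: /k/ and /s/ become palato-alveolar [tʃ] and [ʃ] before a front vowel. /k/ is underlying.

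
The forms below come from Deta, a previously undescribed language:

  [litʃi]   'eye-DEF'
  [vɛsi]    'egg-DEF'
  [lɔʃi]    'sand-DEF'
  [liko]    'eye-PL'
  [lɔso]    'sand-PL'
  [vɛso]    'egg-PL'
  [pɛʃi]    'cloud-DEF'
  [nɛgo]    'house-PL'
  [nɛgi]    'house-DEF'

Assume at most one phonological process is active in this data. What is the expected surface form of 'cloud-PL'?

[pɛso]

'sand' shows [s] ~ [ʃ] at the end of the stem ([lɔso] vs [lɔʃi]).
If /s/ were underlying and a rule turned it into [ʃ] before the DEF suffix, 'egg' would also alternate; but it has [s] in both [vɛso] and [vɛsi].
The underlying segment must be /ʃ/; palato-alveolar /tʃ/ and /ʃ/ become [k] and [s] when no front vowel follows, yielding [s] there.
From [pɛʃi] the stem 'cloud' is /pɛʃ/; when no front vowel follows this yields [pɛso].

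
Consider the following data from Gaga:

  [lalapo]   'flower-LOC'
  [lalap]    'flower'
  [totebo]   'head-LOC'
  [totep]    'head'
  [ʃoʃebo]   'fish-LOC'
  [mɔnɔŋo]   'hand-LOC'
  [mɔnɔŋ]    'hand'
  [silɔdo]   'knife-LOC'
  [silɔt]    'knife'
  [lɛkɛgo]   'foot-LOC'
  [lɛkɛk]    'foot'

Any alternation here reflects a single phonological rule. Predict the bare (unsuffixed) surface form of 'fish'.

The root 'head' surfaces as [totebo] and [totep], with a stem-final [b] ~ [p] alternation.
Compare 'flower', with invariant [p] in [lalapo] and [lalap]: an analysis with underlying /p/ and a rule producing [b] before the LOC suffix would wrongly predict alternation here too.
So /b/ is underlying, and a rule of word-final obstruent devoicing — voiced obstruents become voiceless word-finally — gives [p].
From [ʃoʃebo] the stem 'fish' is /ʃoʃeb/; word-finally this yields [ʃoʃep].

[ʃoʃep]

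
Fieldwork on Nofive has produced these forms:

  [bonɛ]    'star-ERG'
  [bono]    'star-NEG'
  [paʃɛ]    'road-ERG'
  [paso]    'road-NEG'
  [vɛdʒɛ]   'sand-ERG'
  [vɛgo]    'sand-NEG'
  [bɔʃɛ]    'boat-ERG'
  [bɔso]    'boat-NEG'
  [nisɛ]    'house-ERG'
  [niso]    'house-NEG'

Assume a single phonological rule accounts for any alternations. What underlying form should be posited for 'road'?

/paʃ/

The root 'road' surfaces as [paʃɛ] and [paso], with a stem-final [ʃ] ~ [s] alternation.
The stem 'house' ([nisɛ], [niso]) shows [s] unchanged in both environments, so [s] cannot be basic with [ʃ] derived before the ERG suffix.
The underlying segment must be /ʃ/; palato-alveolar /dʒ/ and /ʃ/ become [g] and [s] when no front vowel follows, yielding [s] there.
Hence 'road' is /paʃ/ underlyingly.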